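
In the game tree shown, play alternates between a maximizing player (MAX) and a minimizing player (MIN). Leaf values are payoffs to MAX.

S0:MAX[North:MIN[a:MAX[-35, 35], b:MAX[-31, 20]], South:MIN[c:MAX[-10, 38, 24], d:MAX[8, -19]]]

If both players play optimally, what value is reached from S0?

a (MAX): max(-35, 35) = 35
b (MAX): max(-31, 20) = 20
North (MIN): min(35, 20) = 20
c (MAX): max(-10, 38, 24) = 38
d (MAX): max(8, -19) = 8
South (MIN): min(38, 8) = 8
S0 (MAX): max(20, 8) = 20

20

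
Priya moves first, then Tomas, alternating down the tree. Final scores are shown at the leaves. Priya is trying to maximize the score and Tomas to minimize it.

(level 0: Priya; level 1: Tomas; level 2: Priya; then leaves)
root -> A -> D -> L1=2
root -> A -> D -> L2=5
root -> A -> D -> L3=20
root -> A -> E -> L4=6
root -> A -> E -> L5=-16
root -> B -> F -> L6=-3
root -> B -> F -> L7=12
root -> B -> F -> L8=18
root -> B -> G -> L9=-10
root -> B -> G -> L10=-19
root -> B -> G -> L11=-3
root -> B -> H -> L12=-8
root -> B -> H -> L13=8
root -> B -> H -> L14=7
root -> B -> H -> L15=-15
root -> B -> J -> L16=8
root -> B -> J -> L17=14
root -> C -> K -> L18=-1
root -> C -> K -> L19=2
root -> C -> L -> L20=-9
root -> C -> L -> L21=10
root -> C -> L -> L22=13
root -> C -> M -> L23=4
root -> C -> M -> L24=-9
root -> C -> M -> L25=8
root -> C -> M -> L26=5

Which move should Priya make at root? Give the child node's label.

D (Priya): max(2, 5, 20) = 20
E (Priya): max(6, -16) = 6
A (Tomas): min(20, 6) = 6
F (Priya): max(-3, 12, 18) = 18
G (Priya): max(-10, -19, -3) = -3
H (Priya): max(-8, 8, 7, -15) = 8
J (Priya): max(8, 14) = 14
B (Tomas): min(18, -3, 8, 14) = -3
K (Priya): max(-1, 2) = 2
L (Priya): max(-9, 10, 13) = 13
M (Priya): max(4, -9, 8, 5) = 8
C (Tomas): min(2, 13, 8) = 2
root (Priya): max(6, -3, 2) = 6
Priya at root wants the highest of {A=6, B=-3, C=2}, so chooses A.

A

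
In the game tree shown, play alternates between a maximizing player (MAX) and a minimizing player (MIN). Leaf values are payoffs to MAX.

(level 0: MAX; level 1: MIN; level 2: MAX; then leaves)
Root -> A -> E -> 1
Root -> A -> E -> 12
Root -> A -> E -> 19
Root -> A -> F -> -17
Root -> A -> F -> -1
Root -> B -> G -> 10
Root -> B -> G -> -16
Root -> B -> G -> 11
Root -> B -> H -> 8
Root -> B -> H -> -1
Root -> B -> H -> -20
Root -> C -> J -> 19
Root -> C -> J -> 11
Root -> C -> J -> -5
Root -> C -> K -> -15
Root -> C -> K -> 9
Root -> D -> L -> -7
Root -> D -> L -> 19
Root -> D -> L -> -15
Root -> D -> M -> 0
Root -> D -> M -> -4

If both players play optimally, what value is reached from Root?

9

E (MAX): max(1, 12, 19) = 19
F (MAX): max(-17, -1) = -1
A (MIN): min(19, -1) = -1
G (MAX): max(10, -16, 11) = 11
H (MAX): max(8, -1, -20) = 8
B (MIN): min(11, 8) = 8
J (MAX): max(19, 11, -5) = 19
K (MAX): max(-15, 9) = 9
C (MIN): min(19, 9) = 9
L (MAX): max(-7, 19, -15) = 19
M (MAX): max(0, -4) = 0
D (MIN): min(19, 0) = 0
Root (MAX): max(-1, 8, 9, 0) = 9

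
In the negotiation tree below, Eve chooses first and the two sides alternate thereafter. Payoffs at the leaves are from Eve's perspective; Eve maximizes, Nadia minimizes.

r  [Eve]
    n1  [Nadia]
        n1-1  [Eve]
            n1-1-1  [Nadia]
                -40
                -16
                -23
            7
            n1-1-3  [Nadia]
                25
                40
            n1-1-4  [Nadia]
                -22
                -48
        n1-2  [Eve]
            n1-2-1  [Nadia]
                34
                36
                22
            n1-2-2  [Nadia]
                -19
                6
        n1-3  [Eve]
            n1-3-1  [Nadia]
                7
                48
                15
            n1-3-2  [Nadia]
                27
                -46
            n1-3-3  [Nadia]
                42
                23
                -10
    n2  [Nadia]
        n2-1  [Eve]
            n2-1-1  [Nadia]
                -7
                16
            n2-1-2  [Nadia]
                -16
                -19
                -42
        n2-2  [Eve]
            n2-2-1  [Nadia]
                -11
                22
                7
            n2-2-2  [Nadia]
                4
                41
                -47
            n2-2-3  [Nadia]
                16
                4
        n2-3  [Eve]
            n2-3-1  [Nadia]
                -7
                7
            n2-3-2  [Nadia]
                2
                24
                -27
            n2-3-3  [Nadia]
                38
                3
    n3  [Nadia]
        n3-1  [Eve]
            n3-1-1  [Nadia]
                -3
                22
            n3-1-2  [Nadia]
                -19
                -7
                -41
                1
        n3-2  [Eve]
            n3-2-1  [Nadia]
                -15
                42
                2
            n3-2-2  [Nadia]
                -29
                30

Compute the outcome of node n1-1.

n1-1-1 (Nadia): min(-40, -16, -23) = -40
n1-1-3 (Nadia): min(25, 40) = 25
n1-1-4 (Nadia): min(-22, -48) = -48
n1-1 (Eve): max(-40, 7, 25, -48) = 25

25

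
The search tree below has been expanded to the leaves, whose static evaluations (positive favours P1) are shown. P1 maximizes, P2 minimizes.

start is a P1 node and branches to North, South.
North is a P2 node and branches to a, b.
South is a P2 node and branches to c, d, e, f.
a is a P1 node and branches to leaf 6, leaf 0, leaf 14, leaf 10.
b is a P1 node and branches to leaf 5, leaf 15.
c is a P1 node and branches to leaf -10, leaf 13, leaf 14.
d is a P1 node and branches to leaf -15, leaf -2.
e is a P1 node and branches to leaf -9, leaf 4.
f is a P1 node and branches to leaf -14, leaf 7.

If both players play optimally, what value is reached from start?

a (P1): max(6, 0, 14, 10) = 14
b (P1): max(5, 15) = 15
North (P2): min(14, 15) = 14
c (P1): max(-10, 13, 14) = 14
d (P1): max(-15, -2) = -2
e (P1): max(-9, 4) = 4
f (P1): max(-14, 7) = 7
South (P2): min(14, -2, 4, 7) = -2
start (P1): max(14, -2) = 14

14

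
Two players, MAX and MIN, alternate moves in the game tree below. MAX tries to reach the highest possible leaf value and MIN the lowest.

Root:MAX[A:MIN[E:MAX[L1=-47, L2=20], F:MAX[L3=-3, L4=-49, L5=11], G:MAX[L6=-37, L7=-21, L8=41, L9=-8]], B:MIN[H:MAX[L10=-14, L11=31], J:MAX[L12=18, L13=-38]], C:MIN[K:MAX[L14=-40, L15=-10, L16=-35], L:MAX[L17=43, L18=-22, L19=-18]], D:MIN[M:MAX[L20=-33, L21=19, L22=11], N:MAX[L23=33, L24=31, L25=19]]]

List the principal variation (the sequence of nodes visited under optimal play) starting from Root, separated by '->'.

E (MAX): max(-47, 20) = 20
F (MAX): max(-3, -49, 11) = 11
G (MAX): max(-37, -21, 41, -8) = 41
A (MIN): min(20, 11, 41) = 11
H (MAX): max(-14, 31) = 31
J (MAX): max(18, -38) = 18
B (MIN): min(31, 18) = 18
K (MAX): max(-40, -10, -35) = -10
L (MAX): max(43, -22, -18) = 43
C (MIN): min(-10, 43) = -10
M (MAX): max(-33, 19, 11) = 19
N (MAX): max(33, 31, 19) = 33
D (MIN): min(19, 33) = 19
Root (MAX): max(11, 18, -10, 19) = 19
At Root, MAX picks D (highest: 19).
At D, MIN picks M (lowest: 19).
At M, MAX picks L21 (highest: 19).
Terminal value 19.

Root -> D -> M -> L21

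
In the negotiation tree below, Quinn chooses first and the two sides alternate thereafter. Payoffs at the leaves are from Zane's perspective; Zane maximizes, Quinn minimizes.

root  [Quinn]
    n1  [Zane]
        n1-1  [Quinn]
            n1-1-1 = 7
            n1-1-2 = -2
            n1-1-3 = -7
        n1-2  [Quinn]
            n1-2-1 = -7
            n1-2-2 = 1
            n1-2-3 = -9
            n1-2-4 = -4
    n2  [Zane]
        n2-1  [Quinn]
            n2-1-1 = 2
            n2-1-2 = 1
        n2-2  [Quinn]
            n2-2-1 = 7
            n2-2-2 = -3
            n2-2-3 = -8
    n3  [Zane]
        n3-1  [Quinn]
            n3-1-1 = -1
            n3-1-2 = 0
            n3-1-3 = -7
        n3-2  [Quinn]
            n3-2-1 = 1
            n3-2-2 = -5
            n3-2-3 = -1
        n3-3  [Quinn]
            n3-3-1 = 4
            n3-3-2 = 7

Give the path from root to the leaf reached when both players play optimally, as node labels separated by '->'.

n1-1 (Quinn): min(7, -2, -7) = -7
n1-2 (Quinn): min(-7, 1, -9, -4) = -9
n1 (Zane): max(-7, -9) = -7
n2-1 (Quinn): min(2, 1) = 1
n2-2 (Quinn): min(7, -3, -8) = -8
n2 (Zane): max(1, -8) = 1
n3-1 (Quinn): min(-1, 0, -7) = -7
n3-2 (Quinn): min(1, -5, -1) = -5
n3-3 (Quinn): min(4, 7) = 4
n3 (Zane): max(-7, -5, 4) = 4
root (Quinn): min(-7, 1, 4) = -7
At root, Quinn picks n1 (lowest: -7).
At n1, Zane picks n1-1 (highest: -7).
At n1-1, Quinn picks n1-1-3 (lowest: -7).
Terminal value -7.

root -> n1 -> n1-1 -> n1-1-3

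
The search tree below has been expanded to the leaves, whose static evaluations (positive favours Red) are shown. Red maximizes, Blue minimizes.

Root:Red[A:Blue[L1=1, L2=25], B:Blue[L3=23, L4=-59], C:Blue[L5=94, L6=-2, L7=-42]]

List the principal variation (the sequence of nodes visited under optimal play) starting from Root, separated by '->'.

Root -> A -> L1

A (Blue): min(1, 25) = 1
B (Blue): min(23, -59) = -59
C (Blue): min(94, -2, -42) = -42
Root (Red): max(1, -59, -42) = 1
At Root, Red picks A (highest: 1).
At A, Blue picks L1 (lowest: 1).
Terminal value 1.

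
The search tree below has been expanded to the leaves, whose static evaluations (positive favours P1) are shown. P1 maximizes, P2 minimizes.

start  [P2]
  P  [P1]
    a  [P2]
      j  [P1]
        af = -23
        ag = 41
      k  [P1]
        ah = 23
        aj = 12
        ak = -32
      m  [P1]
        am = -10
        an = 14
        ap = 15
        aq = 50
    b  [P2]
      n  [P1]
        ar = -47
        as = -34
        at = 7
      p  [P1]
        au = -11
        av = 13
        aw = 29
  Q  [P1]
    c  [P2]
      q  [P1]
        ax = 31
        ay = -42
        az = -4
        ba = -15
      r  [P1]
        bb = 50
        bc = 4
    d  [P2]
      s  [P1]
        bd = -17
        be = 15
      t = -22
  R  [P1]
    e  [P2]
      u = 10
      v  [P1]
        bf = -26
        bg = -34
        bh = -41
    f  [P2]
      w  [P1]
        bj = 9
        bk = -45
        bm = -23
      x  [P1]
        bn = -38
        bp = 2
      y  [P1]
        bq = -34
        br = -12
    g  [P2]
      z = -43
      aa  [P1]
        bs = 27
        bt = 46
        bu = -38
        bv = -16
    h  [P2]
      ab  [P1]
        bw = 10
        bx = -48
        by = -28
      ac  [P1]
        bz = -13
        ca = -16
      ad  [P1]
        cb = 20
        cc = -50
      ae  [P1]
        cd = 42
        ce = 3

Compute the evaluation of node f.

w (P1): max(9, -45, -23) = 9
x (P1): max(-38, 2) = 2
y (P1): max(-34, -12) = -12
f (P2): min(9, 2, -12) = -12

-12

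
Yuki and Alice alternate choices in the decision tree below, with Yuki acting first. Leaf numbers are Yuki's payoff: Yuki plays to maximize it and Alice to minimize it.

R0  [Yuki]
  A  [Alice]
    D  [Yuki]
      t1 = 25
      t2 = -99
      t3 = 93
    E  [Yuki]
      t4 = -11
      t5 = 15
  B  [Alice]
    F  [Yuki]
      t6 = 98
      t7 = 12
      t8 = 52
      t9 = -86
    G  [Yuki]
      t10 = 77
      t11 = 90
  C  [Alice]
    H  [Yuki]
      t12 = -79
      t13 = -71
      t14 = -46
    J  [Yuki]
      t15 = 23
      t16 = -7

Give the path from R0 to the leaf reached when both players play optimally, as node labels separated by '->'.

D (Yuki): max(25, -99, 93) = 93
E (Yuki): max(-11, 15) = 15
A (Alice): min(93, 15) = 15
F (Yuki): max(98, 12, 52, -86) = 98
G (Yuki): max(77, 90) = 90
B (Alice): min(98, 90) = 90
H (Yuki): max(-79, -71, -46) = -46
J (Yuki): max(23, -7) = 23
C (Alice): min(-46, 23) = -46
R0 (Yuki): max(15, 90, -46) = 90
At R0, Yuki picks B (highest: 90).
At B, Alice picks G (lowest: 90).
At G, Yuki picks t11 (highest: 90).
Terminal value 90.

R0 -> B -> G -> t11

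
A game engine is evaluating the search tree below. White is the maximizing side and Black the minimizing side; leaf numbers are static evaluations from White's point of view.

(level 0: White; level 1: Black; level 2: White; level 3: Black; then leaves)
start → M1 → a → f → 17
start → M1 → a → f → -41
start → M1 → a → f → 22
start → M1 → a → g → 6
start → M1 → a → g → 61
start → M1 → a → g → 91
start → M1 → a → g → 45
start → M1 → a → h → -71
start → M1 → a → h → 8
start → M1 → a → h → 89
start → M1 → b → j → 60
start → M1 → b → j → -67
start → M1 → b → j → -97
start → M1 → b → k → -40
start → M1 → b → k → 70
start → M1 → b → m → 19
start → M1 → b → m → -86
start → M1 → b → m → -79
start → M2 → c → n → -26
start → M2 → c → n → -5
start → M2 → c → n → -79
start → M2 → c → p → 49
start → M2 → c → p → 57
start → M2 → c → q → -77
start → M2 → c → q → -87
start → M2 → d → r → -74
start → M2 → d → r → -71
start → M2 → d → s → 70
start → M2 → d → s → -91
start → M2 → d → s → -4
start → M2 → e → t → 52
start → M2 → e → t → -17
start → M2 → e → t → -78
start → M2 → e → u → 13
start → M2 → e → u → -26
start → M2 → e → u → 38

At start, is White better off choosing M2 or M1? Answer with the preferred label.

M1

n (Black): min(-26, -5, -79) = -79
p (Black): min(49, 57) = 49
q (Black): min(-77, -87) = -87
c (White): max(-79, 49, -87) = 49
r (Black): min(-74, -71) = -74
s (Black): min(70, -91, -4) = -91
d (White): max(-74, -91) = -74
t (Black): min(52, -17, -78) = -78
u (Black): min(13, -26, 38) = -26
e (White): max(-78, -26) = -26
M2 (Black): min(49, -74, -26) = -74
f (Black): min(17, -41, 22) = -41
g (Black): min(6, 61, 91, 45) = 6
h (Black): min(-71, 8, 89) = -71
a (White): max(-41, 6, -71) = 6
j (Black): min(60, -67, -97) = -97
k (Black): min(-40, 70) = -40
m (Black): min(19, -86, -79) = -86
b (White): max(-97, -40, -86) = -40
M1 (Black): min(6, -40) = -40
White prefers the higher value; M2=-74, M1=-40. M1 is better since -40 > -74.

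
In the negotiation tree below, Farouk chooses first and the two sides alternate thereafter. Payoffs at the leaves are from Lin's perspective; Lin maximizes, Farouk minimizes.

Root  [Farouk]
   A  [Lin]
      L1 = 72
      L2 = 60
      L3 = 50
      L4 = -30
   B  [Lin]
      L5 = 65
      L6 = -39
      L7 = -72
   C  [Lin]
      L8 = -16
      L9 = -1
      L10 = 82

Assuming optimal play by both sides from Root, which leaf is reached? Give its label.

A (Lin): max(72, 60, 50, -30) = 72
B (Lin): max(65, -39, -72) = 65
C (Lin): max(-16, -1, 82) = 82
Root (Farouk): min(72, 65, 82) = 65
At Root, Farouk picks B (lowest: 65).
At B, Lin picks L5 (highest: 65).
Terminal value 65.

L5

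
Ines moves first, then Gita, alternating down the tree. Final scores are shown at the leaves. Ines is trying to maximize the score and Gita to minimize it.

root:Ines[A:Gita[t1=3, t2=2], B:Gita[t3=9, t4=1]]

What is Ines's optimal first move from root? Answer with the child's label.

A

A (Gita): min(3, 2) = 2
B (Gita): min(9, 1) = 1
root (Ines): max(2, 1) = 2
Ines at root wants the highest of {A=2, B=1}, so chooses A.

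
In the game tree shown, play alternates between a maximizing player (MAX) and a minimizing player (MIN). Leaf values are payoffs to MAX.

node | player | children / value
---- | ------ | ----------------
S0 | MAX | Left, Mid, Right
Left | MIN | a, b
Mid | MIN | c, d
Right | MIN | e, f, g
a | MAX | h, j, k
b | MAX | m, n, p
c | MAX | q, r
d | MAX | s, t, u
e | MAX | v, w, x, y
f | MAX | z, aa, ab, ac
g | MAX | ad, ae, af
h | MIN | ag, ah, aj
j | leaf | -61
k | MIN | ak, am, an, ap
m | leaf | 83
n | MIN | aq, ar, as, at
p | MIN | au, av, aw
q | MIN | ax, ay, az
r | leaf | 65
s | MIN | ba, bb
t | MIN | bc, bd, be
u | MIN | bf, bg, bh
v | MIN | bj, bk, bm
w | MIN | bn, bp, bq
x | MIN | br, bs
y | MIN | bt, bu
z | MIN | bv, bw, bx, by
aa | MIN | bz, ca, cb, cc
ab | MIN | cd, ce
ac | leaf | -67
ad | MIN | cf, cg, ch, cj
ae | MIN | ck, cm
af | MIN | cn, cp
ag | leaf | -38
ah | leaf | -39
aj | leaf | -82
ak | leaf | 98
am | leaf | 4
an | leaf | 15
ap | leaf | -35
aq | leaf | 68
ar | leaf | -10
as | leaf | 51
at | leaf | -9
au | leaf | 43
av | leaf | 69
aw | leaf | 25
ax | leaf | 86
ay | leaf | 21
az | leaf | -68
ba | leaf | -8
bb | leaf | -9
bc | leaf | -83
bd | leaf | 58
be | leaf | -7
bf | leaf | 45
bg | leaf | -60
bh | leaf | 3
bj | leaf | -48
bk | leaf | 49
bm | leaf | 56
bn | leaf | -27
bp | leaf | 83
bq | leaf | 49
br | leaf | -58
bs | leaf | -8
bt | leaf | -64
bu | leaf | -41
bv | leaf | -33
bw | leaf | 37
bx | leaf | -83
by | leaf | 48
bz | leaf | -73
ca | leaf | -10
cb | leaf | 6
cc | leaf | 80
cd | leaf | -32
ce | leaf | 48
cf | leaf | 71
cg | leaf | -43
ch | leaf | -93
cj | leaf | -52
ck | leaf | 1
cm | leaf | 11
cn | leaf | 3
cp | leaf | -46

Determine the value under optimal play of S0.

h (MIN): min(-38, -39, -82) = -82
k (MIN): min(98, 4, 15, -35) = -35
a (MAX): max(-82, -61, -35) = -35
n (MIN): min(68, -10, 51, -9) = -10
p (MIN): min(43, 69, 25) = 25
b (MAX): max(83, -10, 25) = 83
Left (MIN): min(-35, 83) = -35
q (MIN): min(86, 21, -68) = -68
c (MAX): max(-68, 65) = 65
s (MIN): min(-8, -9) = -9
t (MIN): min(-83, 58, -7) = -83
u (MIN): min(45, -60, 3) = -60
d (MAX): max(-9, -83, -60) = -9
Mid (MIN): min(65, -9) = -9
v (MIN): min(-48, 49, 56) = -48
w (MIN): min(-27, 83, 49) = -27
x (MIN): min(-58, -8) = -58
y (MIN): min(-64, -41) = -64
e (MAX): max(-48, -27, -58, -64) = -27
z (MIN): min(-33, 37, -83, 48) = -83
aa (MIN): min(-73, -10, 6, 80) = -73
ab (MIN): min(-32, 48) = -32
f (MAX): max(-83, -73, -32, -67) = -32
ad (MIN): min(71, -43, -93, -52) = -93
ae (MIN): min(1, 11) = 1
af (MIN): min(3, -46) = -46
g (MAX): max(-93, 1, -46) = 1
Right (MIN): min(-27, -32, 1) = -32
S0 (MAX): max(-35, -9, -32) = -9

-9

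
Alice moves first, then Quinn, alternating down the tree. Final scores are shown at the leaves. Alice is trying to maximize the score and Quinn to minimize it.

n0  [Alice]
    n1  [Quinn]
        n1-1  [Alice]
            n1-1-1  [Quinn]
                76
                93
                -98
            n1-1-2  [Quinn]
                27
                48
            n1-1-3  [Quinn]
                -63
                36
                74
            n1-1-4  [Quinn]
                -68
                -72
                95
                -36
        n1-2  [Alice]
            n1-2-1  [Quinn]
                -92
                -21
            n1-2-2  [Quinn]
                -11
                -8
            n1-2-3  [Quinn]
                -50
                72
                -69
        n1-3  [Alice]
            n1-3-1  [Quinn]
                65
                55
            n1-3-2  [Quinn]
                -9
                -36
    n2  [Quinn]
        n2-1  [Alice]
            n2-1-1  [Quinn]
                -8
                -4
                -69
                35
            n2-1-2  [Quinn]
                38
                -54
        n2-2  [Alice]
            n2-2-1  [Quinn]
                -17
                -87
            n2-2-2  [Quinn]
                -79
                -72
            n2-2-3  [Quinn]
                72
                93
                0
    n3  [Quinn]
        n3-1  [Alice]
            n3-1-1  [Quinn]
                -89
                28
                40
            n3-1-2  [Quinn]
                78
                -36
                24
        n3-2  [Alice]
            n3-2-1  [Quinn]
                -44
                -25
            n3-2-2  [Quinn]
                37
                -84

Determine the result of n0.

-11

n1-1-1 (Quinn): min(76, 93, -98) = -98
n1-1-2 (Quinn): min(27, 48) = 27
n1-1-3 (Quinn): min(-63, 36, 74) = -63
n1-1-4 (Quinn): min(-68, -72, 95, -36) = -72
n1-1 (Alice): max(-98, 27, -63, -72) = 27
n1-2-1 (Quinn): min(-92, -21) = -92
n1-2-2 (Quinn): min(-11, -8) = -11
n1-2-3 (Quinn): min(-50, 72, -69) = -69
n1-2 (Alice): max(-92, -11, -69) = -11
n1-3-1 (Quinn): min(65, 55) = 55
n1-3-2 (Quinn): min(-9, -36) = -36
n1-3 (Alice): max(55, -36) = 55
n1 (Quinn): min(27, -11, 55) = -11
n2-1-1 (Quinn): min(-8, -4, -69, 35) = -69
n2-1-2 (Quinn): min(38, -54) = -54
n2-1 (Alice): max(-69, -54) = -54
n2-2-1 (Quinn): min(-17, -87) = -87
n2-2-2 (Quinn): min(-79, -72) = -79
n2-2-3 (Quinn): min(72, 93, 0) = 0
n2-2 (Alice): max(-87, -79, 0) = 0
n2 (Quinn): min(-54, 0) = -54
n3-1-1 (Quinn): min(-89, 28, 40) = -89
n3-1-2 (Quinn): min(78, -36, 24) = -36
n3-1 (Alice): max(-89, -36) = -36
n3-2-1 (Quinn): min(-44, -25) = -44
n3-2-2 (Quinn): min(37, -84) = -84
n3-2 (Alice): max(-44, -84) = -44
n3 (Quinn): min(-36, -44) = -44
n0 (Alice): max(-11, -54, -44) = -11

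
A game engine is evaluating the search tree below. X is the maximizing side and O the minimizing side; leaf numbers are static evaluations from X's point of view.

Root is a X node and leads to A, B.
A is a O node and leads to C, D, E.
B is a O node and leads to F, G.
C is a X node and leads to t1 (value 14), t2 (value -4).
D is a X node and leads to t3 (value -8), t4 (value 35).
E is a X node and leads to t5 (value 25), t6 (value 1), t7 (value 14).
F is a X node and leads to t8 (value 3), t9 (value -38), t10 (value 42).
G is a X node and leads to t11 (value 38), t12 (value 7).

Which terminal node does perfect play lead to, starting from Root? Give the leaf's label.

C (X): max(14, -4) = 14
D (X): max(-8, 35) = 35
E (X): max(25, 1, 14) = 25
A (O): min(14, 35, 25) = 14
F (X): max(3, -38, 42) = 42
G (X): max(38, 7) = 38
B (O): min(42, 38) = 38
Root (X): max(14, 38) = 38
At Root, X picks B (highest: 38).
At B, O picks G (lowest: 38).
At G, X picks t11 (highest: 38).
Terminal value 38.

t11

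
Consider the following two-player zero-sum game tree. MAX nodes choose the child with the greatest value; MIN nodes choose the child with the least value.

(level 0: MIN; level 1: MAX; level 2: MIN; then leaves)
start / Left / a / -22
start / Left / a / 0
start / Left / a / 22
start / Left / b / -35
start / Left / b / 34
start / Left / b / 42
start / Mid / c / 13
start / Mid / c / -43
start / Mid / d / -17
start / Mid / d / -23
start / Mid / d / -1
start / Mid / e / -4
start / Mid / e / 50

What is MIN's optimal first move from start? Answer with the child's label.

a (MIN): min(-22, 0, 22) = -22
b (MIN): min(-35, 34, 42) = -35
Left (MAX): max(-22, -35) = -22
c (MIN): min(13, -43) = -43
d (MIN): min(-17, -23, -1) = -23
e (MIN): min(-4, 50) = -4
Mid (MAX): max(-43, -23, -4) = -4
start (MIN): min(-22, -4) = -22
MIN at start wants the lowest of {Left=-22, Mid=-4}, so chooses Left.

Left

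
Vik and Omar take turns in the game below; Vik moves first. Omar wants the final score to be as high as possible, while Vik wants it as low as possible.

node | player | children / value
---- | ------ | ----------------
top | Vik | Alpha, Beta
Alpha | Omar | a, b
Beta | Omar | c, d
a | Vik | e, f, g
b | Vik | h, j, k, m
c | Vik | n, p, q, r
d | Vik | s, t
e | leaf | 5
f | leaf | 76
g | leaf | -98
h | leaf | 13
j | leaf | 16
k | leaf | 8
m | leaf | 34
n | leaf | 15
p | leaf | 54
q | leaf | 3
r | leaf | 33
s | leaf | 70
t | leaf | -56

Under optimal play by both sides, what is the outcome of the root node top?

3

a (Vik): min(5, 76, -98) = -98
b (Vik): min(13, 16, 8, 34) = 8
Alpha (Omar): max(-98, 8) = 8
c (Vik): min(15, 54, 3, 33) = 3
d (Vik): min(70, -56) = -56
Beta (Omar): max(3, -56) = 3
top (Vik): min(8, 3) = 3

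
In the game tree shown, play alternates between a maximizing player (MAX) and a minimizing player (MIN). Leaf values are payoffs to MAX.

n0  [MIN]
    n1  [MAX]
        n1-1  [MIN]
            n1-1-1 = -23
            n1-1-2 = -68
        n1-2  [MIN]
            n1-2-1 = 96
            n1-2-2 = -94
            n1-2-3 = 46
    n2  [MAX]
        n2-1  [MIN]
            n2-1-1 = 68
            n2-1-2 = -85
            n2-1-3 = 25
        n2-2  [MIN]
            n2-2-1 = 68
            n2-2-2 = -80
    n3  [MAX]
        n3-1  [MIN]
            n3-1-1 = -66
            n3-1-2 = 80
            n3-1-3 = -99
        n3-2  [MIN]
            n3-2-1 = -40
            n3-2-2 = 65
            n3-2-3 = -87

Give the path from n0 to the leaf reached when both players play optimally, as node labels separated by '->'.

n0 -> n3 -> n3-2 -> n3-2-3

n1-1 (MIN): min(-23, -68) = -68
n1-2 (MIN): min(96, -94, 46) = -94
n1 (MAX): max(-68, -94) = -68
n2-1 (MIN): min(68, -85, 25) = -85
n2-2 (MIN): min(68, -80) = -80
n2 (MAX): max(-85, -80) = -80
n3-1 (MIN): min(-66, 80, -99) = -99
n3-2 (MIN): min(-40, 65, -87) = -87
n3 (MAX): max(-99, -87) = -87
n0 (MIN): min(-68, -80, -87) = -87
At n0, MIN picks n3 (lowest: -87).
At n3, MAX picks n3-2 (highest: -87).
At n3-2, MIN picks n3-2-3 (lowest: -87).
Terminal value -87.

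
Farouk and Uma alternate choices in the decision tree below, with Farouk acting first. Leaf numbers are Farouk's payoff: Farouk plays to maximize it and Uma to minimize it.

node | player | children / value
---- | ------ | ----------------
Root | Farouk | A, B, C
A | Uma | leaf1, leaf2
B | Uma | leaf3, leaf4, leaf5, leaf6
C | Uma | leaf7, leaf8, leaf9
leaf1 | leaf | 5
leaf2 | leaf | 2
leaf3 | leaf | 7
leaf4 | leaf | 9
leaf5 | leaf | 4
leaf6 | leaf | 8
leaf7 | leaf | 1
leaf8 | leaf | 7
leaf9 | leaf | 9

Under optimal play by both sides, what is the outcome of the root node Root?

4

A (Uma): min(5, 2) = 2
B (Uma): min(7, 9, 4, 8) = 4
C (Uma): min(1, 7, 9) = 1
Root (Farouk): max(2, 4, 1) = 4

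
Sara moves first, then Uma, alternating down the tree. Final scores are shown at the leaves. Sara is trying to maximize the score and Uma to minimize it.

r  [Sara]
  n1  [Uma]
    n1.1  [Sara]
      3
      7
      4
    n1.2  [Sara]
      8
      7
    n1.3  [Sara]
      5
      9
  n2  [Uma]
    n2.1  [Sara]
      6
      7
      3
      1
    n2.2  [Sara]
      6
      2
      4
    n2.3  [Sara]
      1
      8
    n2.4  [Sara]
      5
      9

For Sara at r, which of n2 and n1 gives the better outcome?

n2.1 (Sara): max(6, 7, 3, 1) = 7
n2.2 (Sara): max(6, 2, 4) = 6
n2.3 (Sara): max(1, 8) = 8
n2.4 (Sara): max(5, 9) = 9
n2 (Uma): min(7, 6, 8, 9) = 6
n1.1 (Sara): max(3, 7, 4) = 7
n1.2 (Sara): max(8, 7) = 8
n1.3 (Sara): max(5, 9) = 9
n1 (Uma): min(7, 8, 9) = 7
Sara prefers the higher value; n2=6, n1=7. n1 is better since 7 > 6.

n1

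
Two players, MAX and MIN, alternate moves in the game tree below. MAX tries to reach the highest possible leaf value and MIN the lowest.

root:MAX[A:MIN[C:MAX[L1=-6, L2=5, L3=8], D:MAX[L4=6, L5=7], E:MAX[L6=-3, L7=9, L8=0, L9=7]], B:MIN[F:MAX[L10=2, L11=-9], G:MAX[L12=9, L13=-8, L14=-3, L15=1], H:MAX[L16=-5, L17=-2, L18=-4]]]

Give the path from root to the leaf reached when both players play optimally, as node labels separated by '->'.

root -> A -> D -> L5

C (MAX): max(-6, 5, 8) = 8
D (MAX): max(6, 7) = 7
E (MAX): max(-3, 9, 0, 7) = 9
A (MIN): min(8, 7, 9) = 7
F (MAX): max(2, -9) = 2
G (MAX): max(9, -8, -3, 1) = 9
H (MAX): max(-5, -2, -4) = -2
B (MIN): min(2, 9, -2) = -2
root (MAX): max(7, -2) = 7
At root, MAX picks A (highest: 7).
At A, MIN picks D (lowest: 7).
At D, MAX picks L5 (highest: 7).
Terminal value 7.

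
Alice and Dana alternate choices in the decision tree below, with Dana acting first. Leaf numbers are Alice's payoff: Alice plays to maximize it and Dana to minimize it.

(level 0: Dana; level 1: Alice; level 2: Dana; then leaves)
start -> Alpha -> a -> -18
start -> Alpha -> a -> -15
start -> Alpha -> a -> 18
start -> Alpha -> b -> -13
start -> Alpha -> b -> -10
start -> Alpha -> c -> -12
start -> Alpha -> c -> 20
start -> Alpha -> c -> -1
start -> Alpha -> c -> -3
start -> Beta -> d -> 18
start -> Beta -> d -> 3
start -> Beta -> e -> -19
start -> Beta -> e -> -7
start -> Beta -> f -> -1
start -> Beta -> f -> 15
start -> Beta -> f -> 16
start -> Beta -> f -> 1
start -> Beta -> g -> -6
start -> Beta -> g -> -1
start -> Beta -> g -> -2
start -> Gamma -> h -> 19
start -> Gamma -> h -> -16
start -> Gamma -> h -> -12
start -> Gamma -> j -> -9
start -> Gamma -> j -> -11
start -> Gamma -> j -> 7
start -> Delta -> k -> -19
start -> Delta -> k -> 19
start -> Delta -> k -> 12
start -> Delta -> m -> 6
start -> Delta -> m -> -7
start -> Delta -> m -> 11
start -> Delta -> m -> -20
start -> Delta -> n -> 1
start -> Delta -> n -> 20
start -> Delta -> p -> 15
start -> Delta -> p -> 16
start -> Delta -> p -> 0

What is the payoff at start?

a (Dana): min(-18, -15, 18) = -18
b (Dana): min(-13, -10) = -13
c (Dana): min(-12, 20, -1, -3) = -12
Alpha (Alice): max(-18, -13, -12) = -12
d (Dana): min(18, 3) = 3
e (Dana): min(-19, -7) = -19
f (Dana): min(-1, 15, 16, 1) = -1
g (Dana): min(-6, -1, -2) = -6
Beta (Alice): max(3, -19, -1, -6) = 3
h (Dana): min(19, -16, -12) = -16
j (Dana): min(-9, -11, 7) = -11
Gamma (Alice): max(-16, -11) = -11
k (Dana): min(-19, 19, 12) = -19
m (Dana): min(6, -7, 11, -20) = -20
n (Dana): min(1, 20) = 1
p (Dana): min(15, 16, 0) = 0
Delta (Alice): max(-19, -20, 1, 0) = 1
start (Dana): min(-12, 3, -11, 1) = -12

-12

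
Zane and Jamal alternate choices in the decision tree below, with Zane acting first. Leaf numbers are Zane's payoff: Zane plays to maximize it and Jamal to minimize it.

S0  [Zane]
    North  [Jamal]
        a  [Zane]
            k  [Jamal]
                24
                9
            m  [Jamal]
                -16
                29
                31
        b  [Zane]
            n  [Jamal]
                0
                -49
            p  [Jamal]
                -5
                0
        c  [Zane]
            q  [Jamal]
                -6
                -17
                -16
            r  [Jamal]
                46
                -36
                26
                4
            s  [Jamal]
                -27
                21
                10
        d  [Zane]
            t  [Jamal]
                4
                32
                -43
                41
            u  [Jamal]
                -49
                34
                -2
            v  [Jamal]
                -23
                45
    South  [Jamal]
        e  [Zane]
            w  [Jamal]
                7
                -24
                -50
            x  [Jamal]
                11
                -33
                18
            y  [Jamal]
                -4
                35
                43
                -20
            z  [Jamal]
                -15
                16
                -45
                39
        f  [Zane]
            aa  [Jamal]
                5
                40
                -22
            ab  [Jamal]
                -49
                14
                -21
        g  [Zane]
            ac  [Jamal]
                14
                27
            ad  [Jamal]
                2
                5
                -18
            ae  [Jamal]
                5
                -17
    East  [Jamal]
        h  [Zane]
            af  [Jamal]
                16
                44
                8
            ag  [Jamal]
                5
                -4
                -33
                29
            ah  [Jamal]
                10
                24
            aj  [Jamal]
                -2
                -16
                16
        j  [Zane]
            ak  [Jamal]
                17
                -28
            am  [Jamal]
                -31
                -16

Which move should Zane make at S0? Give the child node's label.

k (Jamal): min(24, 9) = 9
m (Jamal): min(-16, 29, 31) = -16
a (Zane): max(9, -16) = 9
n (Jamal): min(0, -49) = -49
p (Jamal): min(-5, 0) = -5
b (Zane): max(-49, -5) = -5
q (Jamal): min(-6, -17, -16) = -17
r (Jamal): min(46, -36, 26, 4) = -36
s (Jamal): min(-27, 21, 10) = -27
c (Zane): max(-17, -36, -27) = -17
t (Jamal): min(4, 32, -43, 41) = -43
u (Jamal): min(-49, 34, -2) = -49
v (Jamal): min(-23, 45) = -23
d (Zane): max(-43, -49, -23) = -23
North (Jamal): min(9, -5, -17, -23) = -23
w (Jamal): min(7, -24, -50) = -50
x (Jamal): min(11, -33, 18) = -33
y (Jamal): min(-4, 35, 43, -20) = -20
z (Jamal): min(-15, 16, -45, 39) = -45
e (Zane): max(-50, -33, -20, -45) = -20
aa (Jamal): min(5, 40, -22) = -22
ab (Jamal): min(-49, 14, -21) = -49
f (Zane): max(-22, -49) = -22
ac (Jamal): min(14, 27) = 14
ad (Jamal): min(2, 5, -18) = -18
ae (Jamal): min(5, -17) = -17
g (Zane): max(14, -18, -17) = 14
South (Jamal): min(-20, -22, 14) = -22
af (Jamal): min(16, 44, 8) = 8
ag (Jamal): min(5, -4, -33, 29) = -33
ah (Jamal): min(10, 24) = 10
aj (Jamal): min(-2, -16, 16) = -16
h (Zane): max(8, -33, 10, -16) = 10
ak (Jamal): min(17, -28) = -28
am (Jamal): min(-31, -16) = -31
j (Zane): max(-28, -31) = -28
East (Jamal): min(10, -28) = -28
S0 (Zane): max(-23, -22, -28) = -22
Zane at S0 wants the highest of {North=-23, South=-22, East=-28}, so chooses South.

South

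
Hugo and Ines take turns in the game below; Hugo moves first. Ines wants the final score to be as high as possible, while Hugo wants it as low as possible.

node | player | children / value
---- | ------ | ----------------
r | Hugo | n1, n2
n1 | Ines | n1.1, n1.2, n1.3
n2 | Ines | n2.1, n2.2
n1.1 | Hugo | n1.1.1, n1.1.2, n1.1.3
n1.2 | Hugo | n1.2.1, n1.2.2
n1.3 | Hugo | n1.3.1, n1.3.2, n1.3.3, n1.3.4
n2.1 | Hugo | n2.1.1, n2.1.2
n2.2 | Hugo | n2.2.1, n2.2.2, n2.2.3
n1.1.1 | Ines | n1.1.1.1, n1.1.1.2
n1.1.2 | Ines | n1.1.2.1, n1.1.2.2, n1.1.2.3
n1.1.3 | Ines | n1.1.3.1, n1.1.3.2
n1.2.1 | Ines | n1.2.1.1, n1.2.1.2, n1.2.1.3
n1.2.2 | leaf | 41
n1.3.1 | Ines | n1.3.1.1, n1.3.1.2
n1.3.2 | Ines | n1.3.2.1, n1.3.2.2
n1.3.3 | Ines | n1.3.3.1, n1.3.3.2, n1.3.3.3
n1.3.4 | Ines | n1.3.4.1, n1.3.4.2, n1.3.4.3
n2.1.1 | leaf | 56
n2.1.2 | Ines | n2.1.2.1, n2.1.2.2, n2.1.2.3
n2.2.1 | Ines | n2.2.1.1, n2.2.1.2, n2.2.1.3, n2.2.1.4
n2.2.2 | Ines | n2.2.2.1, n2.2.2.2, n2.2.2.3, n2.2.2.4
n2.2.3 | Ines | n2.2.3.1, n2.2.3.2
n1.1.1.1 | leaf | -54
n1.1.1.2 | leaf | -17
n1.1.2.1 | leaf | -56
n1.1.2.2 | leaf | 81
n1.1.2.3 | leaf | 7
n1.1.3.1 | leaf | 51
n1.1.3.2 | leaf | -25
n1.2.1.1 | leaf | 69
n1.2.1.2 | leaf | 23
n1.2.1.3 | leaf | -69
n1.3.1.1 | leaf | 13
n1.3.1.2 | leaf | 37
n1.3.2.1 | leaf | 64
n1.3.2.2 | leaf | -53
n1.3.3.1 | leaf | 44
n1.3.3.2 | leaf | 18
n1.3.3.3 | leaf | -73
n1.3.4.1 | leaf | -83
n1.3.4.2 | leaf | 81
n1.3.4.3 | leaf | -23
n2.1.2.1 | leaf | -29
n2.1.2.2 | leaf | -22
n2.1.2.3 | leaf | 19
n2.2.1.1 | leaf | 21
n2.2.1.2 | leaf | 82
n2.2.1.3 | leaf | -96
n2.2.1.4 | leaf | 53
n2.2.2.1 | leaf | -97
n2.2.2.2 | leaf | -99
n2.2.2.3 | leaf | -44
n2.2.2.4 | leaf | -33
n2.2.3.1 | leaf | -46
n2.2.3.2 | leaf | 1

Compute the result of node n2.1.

19

n2.1.2 (Ines): max(-29, -22, 19) = 19
n2.1 (Hugo): min(56, 19) = 19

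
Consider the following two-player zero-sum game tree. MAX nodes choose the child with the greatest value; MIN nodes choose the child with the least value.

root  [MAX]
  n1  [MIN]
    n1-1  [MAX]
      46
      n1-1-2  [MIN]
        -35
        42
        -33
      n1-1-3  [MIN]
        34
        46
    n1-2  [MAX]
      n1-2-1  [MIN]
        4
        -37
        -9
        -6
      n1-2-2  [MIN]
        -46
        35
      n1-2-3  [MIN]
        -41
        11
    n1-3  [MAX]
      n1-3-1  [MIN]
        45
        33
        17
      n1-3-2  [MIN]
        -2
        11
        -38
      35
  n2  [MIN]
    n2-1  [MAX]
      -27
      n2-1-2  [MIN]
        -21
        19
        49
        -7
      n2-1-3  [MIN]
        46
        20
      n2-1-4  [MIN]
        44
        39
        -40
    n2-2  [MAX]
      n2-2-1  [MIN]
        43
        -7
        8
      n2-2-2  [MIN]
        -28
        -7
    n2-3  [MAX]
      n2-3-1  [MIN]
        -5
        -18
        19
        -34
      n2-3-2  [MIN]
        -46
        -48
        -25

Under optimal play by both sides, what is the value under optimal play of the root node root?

n1-1-2 (MIN): min(-35, 42, -33) = -35
n1-1-3 (MIN): min(34, 46) = 34
n1-1 (MAX): max(46, -35, 34) = 46
n1-2-1 (MIN): min(4, -37, -9, -6) = -37
n1-2-2 (MIN): min(-46, 35) = -46
n1-2-3 (MIN): min(-41, 11) = -41
n1-2 (MAX): max(-37, -46, -41) = -37
n1-3-1 (MIN): min(45, 33, 17) = 17
n1-3-2 (MIN): min(-2, 11, -38) = -38
n1-3 (MAX): max(17, -38, 35) = 35
n1 (MIN): min(46, -37, 35) = -37
n2-1-2 (MIN): min(-21, 19, 49, -7) = -21
n2-1-3 (MIN): min(46, 20) = 20
n2-1-4 (MIN): min(44, 39, -40) = -40
n2-1 (MAX): max(-27, -21, 20, -40) = 20
n2-2-1 (MIN): min(43, -7, 8) = -7
n2-2-2 (MIN): min(-28, -7) = -28
n2-2 (MAX): max(-7, -28) = -7
n2-3-1 (MIN): min(-5, -18, 19, -34) = -34
n2-3-2 (MIN): min(-46, -48, -25) = -48
n2-3 (MAX): max(-34, -48) = -34
n2 (MIN): min(20, -7, -34) = -34
root (MAX): max(-37, -34) = -34

-34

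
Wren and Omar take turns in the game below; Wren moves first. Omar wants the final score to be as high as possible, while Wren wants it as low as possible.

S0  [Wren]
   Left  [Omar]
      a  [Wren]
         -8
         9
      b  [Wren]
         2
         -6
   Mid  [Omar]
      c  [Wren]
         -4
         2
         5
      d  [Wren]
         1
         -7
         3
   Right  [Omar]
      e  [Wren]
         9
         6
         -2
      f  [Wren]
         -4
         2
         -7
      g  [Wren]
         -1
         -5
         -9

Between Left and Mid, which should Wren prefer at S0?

Left

a (Wren): min(-8, 9) = -8
b (Wren): min(2, -6) = -6
Left (Omar): max(-8, -6) = -6
c (Wren): min(-4, 2, 5) = -4
d (Wren): min(1, -7, 3) = -7
Mid (Omar): max(-4, -7) = -4
Wren prefers the lower value; Left=-6, Mid=-4. Left is better since -6 < -4.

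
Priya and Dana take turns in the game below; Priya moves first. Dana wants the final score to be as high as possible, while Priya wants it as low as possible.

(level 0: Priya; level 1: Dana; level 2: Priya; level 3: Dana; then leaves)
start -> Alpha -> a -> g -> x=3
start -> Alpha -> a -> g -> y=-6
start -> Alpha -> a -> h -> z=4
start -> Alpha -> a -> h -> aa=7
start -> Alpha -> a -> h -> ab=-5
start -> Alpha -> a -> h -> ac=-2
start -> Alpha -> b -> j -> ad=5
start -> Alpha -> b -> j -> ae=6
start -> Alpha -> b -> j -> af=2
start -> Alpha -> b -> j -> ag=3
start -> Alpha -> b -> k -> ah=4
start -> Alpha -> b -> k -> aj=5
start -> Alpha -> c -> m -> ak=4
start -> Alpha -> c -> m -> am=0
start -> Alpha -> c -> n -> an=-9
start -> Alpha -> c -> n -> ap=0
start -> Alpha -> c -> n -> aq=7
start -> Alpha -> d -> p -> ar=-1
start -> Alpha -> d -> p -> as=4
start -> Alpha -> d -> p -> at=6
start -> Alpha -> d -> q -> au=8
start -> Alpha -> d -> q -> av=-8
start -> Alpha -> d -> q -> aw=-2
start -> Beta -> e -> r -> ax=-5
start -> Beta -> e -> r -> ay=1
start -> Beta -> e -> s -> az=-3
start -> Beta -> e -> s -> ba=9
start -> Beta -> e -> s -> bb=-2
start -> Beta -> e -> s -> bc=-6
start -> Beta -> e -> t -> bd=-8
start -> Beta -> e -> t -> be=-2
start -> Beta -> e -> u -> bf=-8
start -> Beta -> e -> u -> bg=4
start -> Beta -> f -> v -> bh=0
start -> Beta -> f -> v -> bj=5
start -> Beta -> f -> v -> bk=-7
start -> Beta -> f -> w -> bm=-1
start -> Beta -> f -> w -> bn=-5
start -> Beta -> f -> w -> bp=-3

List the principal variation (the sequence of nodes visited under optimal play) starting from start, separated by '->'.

start -> Beta -> f -> w -> bm

g (Dana): max(3, -6) = 3
h (Dana): max(4, 7, -5, -2) = 7
a (Priya): min(3, 7) = 3
j (Dana): max(5, 6, 2, 3) = 6
k (Dana): max(4, 5) = 5
b (Priya): min(6, 5) = 5
m (Dana): max(4, 0) = 4
n (Dana): max(-9, 0, 7) = 7
c (Priya): min(4, 7) = 4
p (Dana): max(-1, 4, 6) = 6
q (Dana): max(8, -8, -2) = 8
d (Priya): min(6, 8) = 6
Alpha (Dana): max(3, 5, 4, 6) = 6
r (Dana): max(-5, 1) = 1
s (Dana): max(-3, 9, -2, -6) = 9
t (Dana): max(-8, -2) = -2
u (Dana): max(-8, 4) = 4
e (Priya): min(1, 9, -2, 4) = -2
v (Dana): max(0, 5, -7) = 5
w (Dana): max(-1, -5, -3) = -1
f (Priya): min(5, -1) = -1
Beta (Dana): max(-2, -1) = -1
start (Priya): min(6, -1) = -1
At start, Priya picks Beta (lowest: -1).
At Beta, Dana picks f (highest: -1).
At f, Priya picks w (lowest: -1).
At w, Dana picks bm (highest: -1).
Terminal value -1.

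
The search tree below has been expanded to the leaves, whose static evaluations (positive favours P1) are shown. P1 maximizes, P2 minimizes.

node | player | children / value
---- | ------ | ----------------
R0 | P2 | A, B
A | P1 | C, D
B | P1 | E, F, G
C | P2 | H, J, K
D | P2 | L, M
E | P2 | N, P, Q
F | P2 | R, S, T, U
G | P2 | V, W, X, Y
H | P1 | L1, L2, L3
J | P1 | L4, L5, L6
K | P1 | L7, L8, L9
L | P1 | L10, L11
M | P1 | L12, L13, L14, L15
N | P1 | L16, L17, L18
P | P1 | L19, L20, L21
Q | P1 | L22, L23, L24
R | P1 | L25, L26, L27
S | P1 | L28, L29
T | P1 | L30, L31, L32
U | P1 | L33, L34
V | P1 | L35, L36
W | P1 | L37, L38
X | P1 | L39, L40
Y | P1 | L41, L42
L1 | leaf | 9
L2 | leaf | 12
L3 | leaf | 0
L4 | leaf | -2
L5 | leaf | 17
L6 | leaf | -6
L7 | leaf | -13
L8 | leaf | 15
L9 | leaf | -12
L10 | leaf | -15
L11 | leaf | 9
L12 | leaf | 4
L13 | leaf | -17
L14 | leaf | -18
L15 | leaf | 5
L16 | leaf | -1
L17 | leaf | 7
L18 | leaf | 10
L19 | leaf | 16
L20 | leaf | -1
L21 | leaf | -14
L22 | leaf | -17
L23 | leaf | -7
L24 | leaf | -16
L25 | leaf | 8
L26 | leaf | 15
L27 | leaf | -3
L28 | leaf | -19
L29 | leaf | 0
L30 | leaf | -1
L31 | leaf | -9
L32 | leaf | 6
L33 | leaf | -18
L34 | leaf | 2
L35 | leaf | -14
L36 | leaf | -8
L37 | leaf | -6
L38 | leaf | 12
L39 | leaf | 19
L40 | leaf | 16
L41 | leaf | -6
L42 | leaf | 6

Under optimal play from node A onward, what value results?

12

H (P1): max(9, 12, 0) = 12
J (P1): max(-2, 17, -6) = 17
K (P1): max(-13, 15, -12) = 15
C (P2): min(12, 17, 15) = 12
L (P1): max(-15, 9) = 9
M (P1): max(4, -17, -18, 5) = 5
D (P2): min(9, 5) = 5
A (P1): max(12, 5) = 12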